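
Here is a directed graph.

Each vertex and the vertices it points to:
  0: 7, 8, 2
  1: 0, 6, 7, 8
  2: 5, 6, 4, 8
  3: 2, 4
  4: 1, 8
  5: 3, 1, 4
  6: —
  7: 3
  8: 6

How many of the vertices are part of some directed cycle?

A vertex is on a directed cycle iff it belongs to a strongly connected component of size ≥ 2 (or has a self-loop).
The vertices on cycles are {0, 1, 2, 3, 4, 5, 7} — 7 in total.

7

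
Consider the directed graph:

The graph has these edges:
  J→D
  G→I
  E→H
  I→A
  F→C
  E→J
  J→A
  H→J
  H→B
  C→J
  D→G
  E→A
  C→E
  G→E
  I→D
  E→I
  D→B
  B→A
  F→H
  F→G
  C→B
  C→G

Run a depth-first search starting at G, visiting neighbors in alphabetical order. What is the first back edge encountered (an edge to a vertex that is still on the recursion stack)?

DFS from G (visiting neighbors in alphabetical order); mark gray on enter, black on exit:
G gray
  E gray
    A gray
    A black
    H gray
      B gray
        B→A: A black — skip
      B black
      J gray
        J→A: A black — skip
        D gray
          D→B: B black — skip
          D→G: G is gray → back edge
First back edge: D → G.

D->G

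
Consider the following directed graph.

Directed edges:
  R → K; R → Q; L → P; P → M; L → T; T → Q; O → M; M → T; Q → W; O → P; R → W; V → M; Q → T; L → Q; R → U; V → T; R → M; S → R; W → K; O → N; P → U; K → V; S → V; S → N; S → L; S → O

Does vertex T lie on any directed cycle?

T is on a cycle iff T can reach itself via ≥1 edge.
T → Q → T — yes.

Yes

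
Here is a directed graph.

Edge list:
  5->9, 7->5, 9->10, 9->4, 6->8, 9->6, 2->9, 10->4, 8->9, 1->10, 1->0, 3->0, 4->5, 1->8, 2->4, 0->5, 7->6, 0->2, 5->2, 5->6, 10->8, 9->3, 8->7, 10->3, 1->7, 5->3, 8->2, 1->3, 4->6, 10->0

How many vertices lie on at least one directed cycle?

10

A vertex is on a directed cycle iff it belongs to a strongly connected component of size ≥ 2 (or has a self-loop).
The vertices on cycles are {0, 2, 3, 4, 5, 6, 7, 8, 9, 10} — 10 in total.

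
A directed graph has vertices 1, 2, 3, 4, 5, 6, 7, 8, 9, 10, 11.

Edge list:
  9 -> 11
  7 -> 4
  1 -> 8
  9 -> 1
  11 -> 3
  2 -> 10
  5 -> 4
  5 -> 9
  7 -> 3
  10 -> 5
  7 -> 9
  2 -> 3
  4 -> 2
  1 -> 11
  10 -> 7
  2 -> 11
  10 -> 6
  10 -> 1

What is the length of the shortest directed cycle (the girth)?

4

For each vertex v, BFS finds the shortest path from v back to v.
The shortest such closed walk is 2 → 10 → 5 → 4 → 2, length 4.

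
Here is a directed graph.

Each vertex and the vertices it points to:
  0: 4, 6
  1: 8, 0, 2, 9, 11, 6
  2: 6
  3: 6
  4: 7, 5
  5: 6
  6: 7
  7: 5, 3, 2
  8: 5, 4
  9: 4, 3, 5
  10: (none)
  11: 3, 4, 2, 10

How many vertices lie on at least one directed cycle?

A vertex is on a directed cycle iff it belongs to a strongly connected component of size ≥ 2 (or has a self-loop).
The vertices on cycles are {2, 3, 5, 6, 7} — 5 in total.

5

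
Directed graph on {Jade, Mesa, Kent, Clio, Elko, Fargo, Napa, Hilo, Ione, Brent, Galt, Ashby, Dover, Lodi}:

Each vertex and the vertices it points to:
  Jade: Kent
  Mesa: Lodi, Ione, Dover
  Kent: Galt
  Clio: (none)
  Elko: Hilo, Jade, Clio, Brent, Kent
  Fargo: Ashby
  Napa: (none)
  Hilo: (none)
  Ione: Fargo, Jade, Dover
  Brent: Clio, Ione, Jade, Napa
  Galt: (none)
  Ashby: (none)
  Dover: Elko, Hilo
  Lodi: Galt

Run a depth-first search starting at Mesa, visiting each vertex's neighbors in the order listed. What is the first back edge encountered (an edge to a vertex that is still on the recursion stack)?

Brent->Ione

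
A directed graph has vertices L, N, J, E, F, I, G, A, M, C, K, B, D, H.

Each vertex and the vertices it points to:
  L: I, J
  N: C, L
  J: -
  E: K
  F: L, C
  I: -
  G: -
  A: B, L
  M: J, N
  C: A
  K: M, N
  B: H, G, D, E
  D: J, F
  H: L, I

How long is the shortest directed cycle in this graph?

5

For each vertex v, BFS finds the shortest path from v back to v.
The shortest such closed walk is B → D → F → C → A → B, length 5.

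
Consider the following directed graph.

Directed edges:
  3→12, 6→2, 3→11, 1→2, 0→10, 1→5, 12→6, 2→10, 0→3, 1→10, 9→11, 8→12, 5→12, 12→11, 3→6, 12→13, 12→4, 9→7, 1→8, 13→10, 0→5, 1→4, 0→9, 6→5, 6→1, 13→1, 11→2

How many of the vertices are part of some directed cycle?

A vertex is on a directed cycle iff it belongs to a strongly connected component of size ≥ 2 (or has a self-loop).
The vertices on cycles are {1, 5, 6, 8, 12, 13} — 6 in total.

6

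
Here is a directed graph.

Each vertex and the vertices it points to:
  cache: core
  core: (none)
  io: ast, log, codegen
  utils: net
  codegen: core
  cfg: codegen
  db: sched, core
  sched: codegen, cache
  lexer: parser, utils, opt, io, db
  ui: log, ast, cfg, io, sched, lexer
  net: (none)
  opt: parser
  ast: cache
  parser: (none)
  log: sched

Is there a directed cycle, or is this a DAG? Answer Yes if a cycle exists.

DFS with white/gray/black marking, starting from parser:
parser gray
parser black
cache gray
  core gray
  core black
cache black
io gray
  ast gray
    ast→cache: cache black — skip
  ast black
  log gray
    sched gray
      codegen gray
        codegen→core: core black — skip
      codegen black
      sched→cache: cache black — skip
    sched black
  log black
  io→codegen: codegen black — skip
io black
utils gray
  net gray
  net black
utils black
cfg gray
  cfg→codegen: codegen black — skip
cfg black
db gray
  db→sched: sched black — skip
  db→core: core black — skip
db black
lexer gray
  lexer→parser: parser black — skip
  lexer→utils: utils black — skip
  opt gray
    opt→parser: parser black — skip
  opt black
  lexer→io: io black — skip
  lexer→db: db black — skip
lexer black
ui gray
  ui→log: log black — skip
  ui→ast: ast black — skip
  ui→cfg: cfg black — skip
  ui→io: io black — skip
  ui→sched: sched black — skip
  ui→lexer: lexer black — skip
ui black
Every edge goes to a white or black vertex — no back edge, so the graph is acyclic.

No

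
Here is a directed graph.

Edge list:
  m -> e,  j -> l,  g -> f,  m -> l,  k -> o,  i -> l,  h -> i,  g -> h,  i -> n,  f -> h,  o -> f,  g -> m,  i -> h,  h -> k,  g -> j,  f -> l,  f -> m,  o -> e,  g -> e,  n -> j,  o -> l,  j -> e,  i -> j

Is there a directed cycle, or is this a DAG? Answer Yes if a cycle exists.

Yes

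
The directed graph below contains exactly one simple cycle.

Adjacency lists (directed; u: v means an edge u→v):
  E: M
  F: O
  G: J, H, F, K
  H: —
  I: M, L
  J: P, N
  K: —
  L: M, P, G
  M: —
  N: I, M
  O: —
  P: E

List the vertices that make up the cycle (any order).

DFS with gray/black marking from L:
L gray
  M gray
  M black
  P gray
    E gray
      E→M: M black — skip
    E black
  P black
  G gray
    J gray
      J→P: P black — skip
      N gray
        I gray
          I→M: M black — skip
          I→L: L is gray → back edge
Back edge closes the cycle L → G → J → N → I → L; its vertices are {G, I, J, L, N}.

G, I, J, L, N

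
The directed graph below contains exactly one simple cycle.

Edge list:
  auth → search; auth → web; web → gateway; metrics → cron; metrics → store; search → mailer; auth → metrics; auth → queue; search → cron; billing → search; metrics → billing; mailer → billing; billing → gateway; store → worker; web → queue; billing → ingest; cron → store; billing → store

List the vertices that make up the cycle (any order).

DFS with gray/black marking from billing:
billing gray
  gateway gray
  gateway black
  search gray
    cron gray
      store gray
        worker gray
        worker black
      store black
    cron black
    mailer gray
      mailer→billing: billing is gray → back edge
Back edge closes the cycle billing → search → mailer → billing; its vertices are {mailer, search, billing}.

mailer, search, billing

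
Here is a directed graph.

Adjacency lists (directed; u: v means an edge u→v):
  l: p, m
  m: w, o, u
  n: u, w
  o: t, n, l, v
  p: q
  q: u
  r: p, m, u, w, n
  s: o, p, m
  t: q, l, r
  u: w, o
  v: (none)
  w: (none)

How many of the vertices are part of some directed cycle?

9

A vertex is on a directed cycle iff it belongs to a strongly connected component of size ≥ 2 (or has a self-loop).
The vertices on cycles are {l, m, n, o, p, q, r, t, u} — 9 in total.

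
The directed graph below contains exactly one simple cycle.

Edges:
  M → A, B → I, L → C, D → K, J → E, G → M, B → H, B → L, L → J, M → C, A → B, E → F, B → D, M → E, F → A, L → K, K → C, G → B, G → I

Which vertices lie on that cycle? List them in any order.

A, B, E, F, J, L

DFS with gray/black marking from B:
B gray
  L gray
    K gray
      C gray
      C black
    K black
    L→C: C black — skip
    J gray
      E gray
        F gray
          A gray
            A→B: B is gray → back edge
Back edge closes the cycle B → L → J → E → F → A → B; its vertices are {A, B, E, F, J, L}.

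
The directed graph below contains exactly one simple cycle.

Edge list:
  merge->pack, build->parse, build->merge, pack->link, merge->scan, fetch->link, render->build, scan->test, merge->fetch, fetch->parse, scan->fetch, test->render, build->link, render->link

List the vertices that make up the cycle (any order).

scan, test, build, merge, render

DFS with gray/black marking from build:
build gray
  parse gray
  parse black
  link gray
  link black
  merge gray
    fetch gray
      fetch→link: link black — skip
      fetch→parse: parse black — skip
    fetch black
    pack gray
      pack→link: link black — skip
    pack black
    scan gray
      test gray
        render gray
          render→build: build is gray → back edge
Back edge closes the cycle build → merge → scan → test → render → build; its vertices are {scan, test, build, merge, render}.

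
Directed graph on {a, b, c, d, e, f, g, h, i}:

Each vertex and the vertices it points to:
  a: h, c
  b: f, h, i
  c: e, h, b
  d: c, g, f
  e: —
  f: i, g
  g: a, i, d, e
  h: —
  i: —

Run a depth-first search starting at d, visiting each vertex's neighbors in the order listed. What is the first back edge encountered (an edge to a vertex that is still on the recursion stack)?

DFS from d (visiting each vertex's neighbors in the order listed); mark gray on enter, black on exit:
d gray
  c gray
    e gray
    e black
    h gray
    h black
    b gray
      f gray
        i gray
        i black
        g gray
          a gray
            a→h: h black — skip
            a→c: c is gray → back edge
First back edge: a → c.

a→c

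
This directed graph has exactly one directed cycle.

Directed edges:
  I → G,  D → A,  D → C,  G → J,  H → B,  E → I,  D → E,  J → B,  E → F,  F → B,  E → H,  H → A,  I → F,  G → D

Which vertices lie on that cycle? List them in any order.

D, E, G, I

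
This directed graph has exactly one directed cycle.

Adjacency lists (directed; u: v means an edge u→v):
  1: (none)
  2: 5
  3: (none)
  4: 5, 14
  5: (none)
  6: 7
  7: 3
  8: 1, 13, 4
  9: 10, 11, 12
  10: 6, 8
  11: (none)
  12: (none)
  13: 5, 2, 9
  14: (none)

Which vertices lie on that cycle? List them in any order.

DFS with gray/black marking from 9:
9 gray
  10 gray
    6 gray
      7 gray
        3 gray
        3 black
      7 black
    6 black
    8 gray
      1 gray
      1 black
      13 gray
        5 gray
        5 black
        2 gray
          2→5: 5 black — skip
        2 black
        13→9: 9 is gray → back edge
Back edge closes the cycle 9 → 10 → 8 → 13 → 9; its vertices are {8, 9, 10, 13}.

8, 9, 10, 13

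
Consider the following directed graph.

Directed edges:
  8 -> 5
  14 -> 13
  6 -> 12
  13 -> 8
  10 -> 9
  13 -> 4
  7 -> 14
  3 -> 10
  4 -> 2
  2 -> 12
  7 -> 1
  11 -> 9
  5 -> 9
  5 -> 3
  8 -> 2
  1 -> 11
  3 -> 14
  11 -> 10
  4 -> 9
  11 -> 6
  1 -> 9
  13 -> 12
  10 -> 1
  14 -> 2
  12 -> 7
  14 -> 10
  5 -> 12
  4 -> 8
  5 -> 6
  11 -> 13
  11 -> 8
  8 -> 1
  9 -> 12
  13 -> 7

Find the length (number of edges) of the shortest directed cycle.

3

For each vertex v, BFS finds the shortest path from v back to v.
The shortest such closed walk is 11 → 8 → 1 → 11, length 3.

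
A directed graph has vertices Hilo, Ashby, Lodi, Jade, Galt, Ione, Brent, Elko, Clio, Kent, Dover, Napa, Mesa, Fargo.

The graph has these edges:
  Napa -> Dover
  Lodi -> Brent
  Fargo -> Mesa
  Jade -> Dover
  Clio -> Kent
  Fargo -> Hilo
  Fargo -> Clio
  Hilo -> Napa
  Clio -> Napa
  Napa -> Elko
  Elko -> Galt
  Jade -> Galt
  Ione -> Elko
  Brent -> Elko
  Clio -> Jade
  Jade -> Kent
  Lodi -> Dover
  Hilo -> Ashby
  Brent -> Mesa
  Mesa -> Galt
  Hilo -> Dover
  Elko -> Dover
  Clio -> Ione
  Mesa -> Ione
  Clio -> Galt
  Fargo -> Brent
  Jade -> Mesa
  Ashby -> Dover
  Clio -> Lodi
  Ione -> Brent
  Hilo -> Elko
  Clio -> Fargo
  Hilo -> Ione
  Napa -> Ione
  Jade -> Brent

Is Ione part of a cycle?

Ione is on a cycle iff Ione can reach itself via ≥1 edge.
Ione → Brent → Mesa → Ione — yes.

Yes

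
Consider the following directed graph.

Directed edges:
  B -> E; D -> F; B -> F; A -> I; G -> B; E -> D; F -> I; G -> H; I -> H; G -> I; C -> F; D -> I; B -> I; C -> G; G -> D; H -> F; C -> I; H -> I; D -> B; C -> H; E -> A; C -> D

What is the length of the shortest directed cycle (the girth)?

2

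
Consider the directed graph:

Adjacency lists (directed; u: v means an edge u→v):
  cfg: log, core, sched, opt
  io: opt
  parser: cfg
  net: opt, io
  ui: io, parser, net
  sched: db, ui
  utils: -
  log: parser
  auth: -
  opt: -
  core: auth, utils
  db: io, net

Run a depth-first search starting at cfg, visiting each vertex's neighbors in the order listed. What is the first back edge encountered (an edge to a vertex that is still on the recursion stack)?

parser→cfg

DFS from cfg (visiting each vertex's neighbors in the order listed); mark gray on enter, black on exit:
cfg gray
  log gray
    parser gray
      parser→cfg: cfg is gray → back edge
First back edge: parser → cfg.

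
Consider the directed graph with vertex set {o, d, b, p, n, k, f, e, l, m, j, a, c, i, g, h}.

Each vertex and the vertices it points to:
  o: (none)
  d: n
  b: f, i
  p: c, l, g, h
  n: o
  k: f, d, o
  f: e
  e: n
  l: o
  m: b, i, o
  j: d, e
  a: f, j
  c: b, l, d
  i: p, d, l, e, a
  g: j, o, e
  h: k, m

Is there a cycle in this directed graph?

DFS with white/gray/black marking, starting from j:
j gray
  d gray
    n gray
      o gray
      o black
    n black
  d black
  e gray
    e→n: n black — skip
  e black
j black
b gray
  f gray
    f→e: e black — skip
  f black
  i gray
    p gray
      c gray
        c→b: b is gray → back edge
Back edge found, so a cycle exists: b → i → p → c → b.

Yes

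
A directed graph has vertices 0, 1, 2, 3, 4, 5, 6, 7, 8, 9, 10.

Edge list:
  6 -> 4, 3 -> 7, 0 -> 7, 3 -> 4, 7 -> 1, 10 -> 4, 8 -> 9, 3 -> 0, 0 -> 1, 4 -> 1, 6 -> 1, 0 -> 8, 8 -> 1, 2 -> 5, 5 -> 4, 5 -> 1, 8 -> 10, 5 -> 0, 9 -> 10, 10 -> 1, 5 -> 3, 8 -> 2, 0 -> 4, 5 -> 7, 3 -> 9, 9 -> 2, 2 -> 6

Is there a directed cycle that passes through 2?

2 is on a cycle iff 2 can reach itself via ≥1 edge.
2 → 5 → 3 → 9 → 2 — yes.

Yes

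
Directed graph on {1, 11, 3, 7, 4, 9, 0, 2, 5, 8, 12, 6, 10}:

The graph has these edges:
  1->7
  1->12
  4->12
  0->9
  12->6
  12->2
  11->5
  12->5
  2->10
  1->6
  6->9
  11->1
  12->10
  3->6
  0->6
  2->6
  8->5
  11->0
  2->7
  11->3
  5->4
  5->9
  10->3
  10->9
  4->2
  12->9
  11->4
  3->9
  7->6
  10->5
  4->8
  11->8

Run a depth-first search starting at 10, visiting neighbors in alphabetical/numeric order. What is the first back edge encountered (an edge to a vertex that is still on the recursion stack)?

2→10

DFS from 10 (visiting neighbors in alphabetical/numeric order); mark gray on enter, black on exit:
10 gray
  3 gray
    6 gray
      9 gray
      9 black
    6 black
    3→9: 9 black — skip
  3 black
  5 gray
    4 gray
      2 gray
        2→6: 6 black — skip
        7 gray
          7→6: 6 black — skip
        7 black
        2→10: 10 is gray → back edge
First back edge: 2 → 10.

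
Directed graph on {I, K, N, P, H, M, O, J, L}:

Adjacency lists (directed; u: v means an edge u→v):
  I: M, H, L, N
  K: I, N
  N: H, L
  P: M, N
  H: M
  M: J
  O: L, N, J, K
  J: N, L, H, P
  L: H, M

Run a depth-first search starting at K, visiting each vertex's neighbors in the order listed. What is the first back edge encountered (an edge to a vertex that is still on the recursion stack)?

H→M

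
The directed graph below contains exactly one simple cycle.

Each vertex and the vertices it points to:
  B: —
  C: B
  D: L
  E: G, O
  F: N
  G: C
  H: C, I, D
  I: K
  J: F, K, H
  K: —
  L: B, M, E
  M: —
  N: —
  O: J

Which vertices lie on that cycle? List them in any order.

D, E, H, J, L, O

DFS with gray/black marking from J:
J gray
  F gray
    N gray
    N black
  F black
  K gray
  K black
  H gray
    C gray
      B gray
      B black
    C black
    I gray
      I→K: K black — skip
    I black
    D gray
      L gray
        L→B: B black — skip
        M gray
        M black
        E gray
          G gray
            G→C: C black — skip
          G black
          O gray
            O→J: J is gray → back edge
Back edge closes the cycle J → H → D → L → E → O → J; its vertices are {D, E, H, J, L, O}.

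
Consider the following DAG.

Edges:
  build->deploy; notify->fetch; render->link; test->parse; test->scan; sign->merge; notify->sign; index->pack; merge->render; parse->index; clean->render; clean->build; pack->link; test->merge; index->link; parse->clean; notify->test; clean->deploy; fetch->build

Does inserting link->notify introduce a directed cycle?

Adding link→notify creates a cycle iff notify can already reach link.
Path from notify: notify → sign → merge → render → link.
So notify → … → link → notify is a cycle.

Yes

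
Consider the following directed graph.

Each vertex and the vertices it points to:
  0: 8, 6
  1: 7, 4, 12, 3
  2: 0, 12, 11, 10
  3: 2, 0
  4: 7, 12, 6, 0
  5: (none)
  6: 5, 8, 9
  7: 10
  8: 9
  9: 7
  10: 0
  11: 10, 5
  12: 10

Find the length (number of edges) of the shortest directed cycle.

5

For each vertex v, BFS finds the shortest path from v back to v.
The shortest such closed walk is 6 → 9 → 7 → 10 → 0 → 6, length 5.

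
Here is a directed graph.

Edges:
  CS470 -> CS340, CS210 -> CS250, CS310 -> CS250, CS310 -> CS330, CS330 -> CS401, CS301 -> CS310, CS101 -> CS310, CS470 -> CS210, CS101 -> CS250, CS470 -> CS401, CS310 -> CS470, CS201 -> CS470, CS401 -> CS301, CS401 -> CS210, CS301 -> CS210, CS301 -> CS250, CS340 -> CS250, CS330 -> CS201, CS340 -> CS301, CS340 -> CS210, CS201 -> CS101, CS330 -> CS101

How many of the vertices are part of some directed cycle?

A vertex is on a directed cycle iff it belongs to a strongly connected component of size ≥ 2 (or has a self-loop).
The vertices on cycles are {CS101, CS201, CS301, CS310, CS330, CS340, CS401, CS470} — 8 in total.

8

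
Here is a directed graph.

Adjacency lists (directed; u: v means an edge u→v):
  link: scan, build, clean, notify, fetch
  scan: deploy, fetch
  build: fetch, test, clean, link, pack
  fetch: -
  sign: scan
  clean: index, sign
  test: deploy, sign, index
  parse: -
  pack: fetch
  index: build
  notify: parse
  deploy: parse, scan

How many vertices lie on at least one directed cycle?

7

A vertex is on a directed cycle iff it belongs to a strongly connected component of size ≥ 2 (or has a self-loop).
The vertices on cycles are {link, scan, test, build, clean, index, deploy} — 7 in total.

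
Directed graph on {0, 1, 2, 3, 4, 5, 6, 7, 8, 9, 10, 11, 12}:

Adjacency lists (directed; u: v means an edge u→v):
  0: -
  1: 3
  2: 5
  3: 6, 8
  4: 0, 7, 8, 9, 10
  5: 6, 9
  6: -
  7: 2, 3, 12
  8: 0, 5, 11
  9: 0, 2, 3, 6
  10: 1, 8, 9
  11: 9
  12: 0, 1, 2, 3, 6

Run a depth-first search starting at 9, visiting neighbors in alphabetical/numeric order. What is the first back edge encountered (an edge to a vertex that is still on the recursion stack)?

DFS from 9 (visiting neighbors in alphabetical/numeric order); mark gray on enter, black on exit:
9 gray
  0 gray
  0 black
  2 gray
    5 gray
      6 gray
      6 black
      5→9: 9 is gray → back edge
First back edge: 5 → 9.

5->9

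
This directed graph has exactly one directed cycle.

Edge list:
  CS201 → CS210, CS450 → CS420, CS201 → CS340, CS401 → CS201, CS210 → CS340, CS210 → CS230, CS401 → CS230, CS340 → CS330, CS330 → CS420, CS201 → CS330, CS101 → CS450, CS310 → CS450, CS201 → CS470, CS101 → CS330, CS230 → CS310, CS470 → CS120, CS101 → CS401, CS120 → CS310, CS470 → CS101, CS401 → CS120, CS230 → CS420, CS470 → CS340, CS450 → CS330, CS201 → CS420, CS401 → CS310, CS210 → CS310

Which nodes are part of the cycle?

DFS with gray/black marking from CS401:
CS401 gray
  CS120 gray
    CS310 gray
      CS450 gray
        CS420 gray
        CS420 black
        CS330 gray
          CS330→CS420: CS420 black — skip
        CS330 black
      CS450 black
    CS310 black
  CS120 black
  CS201 gray
    CS470 gray
      CS101 gray
        CS101→CS401: CS401 is gray → back edge
Back edge closes the cycle CS401 → CS201 → CS470 → CS101 → CS401; its vertices are {CS101, CS201, CS401, CS470}.

CS101, CS201, CS401, CS470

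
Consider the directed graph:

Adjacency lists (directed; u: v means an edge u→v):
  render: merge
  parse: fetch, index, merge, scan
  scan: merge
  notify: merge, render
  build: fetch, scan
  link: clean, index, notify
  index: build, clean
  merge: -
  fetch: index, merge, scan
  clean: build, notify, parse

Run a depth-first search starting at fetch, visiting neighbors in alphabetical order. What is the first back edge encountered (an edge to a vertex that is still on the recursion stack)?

build->fetch

DFS from fetch (visiting neighbors in alphabetical order); mark gray on enter, black on exit:
fetch gray
  index gray
    build gray
      build→fetch: fetch is gray → back edge
First back edge: build → fetch.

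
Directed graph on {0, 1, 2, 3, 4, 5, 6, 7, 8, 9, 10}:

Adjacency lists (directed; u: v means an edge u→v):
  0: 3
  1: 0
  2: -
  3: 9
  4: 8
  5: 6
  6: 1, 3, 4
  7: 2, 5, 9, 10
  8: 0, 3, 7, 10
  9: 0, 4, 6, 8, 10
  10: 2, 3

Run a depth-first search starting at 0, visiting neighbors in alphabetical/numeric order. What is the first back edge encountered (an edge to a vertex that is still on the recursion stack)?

DFS from 0 (visiting neighbors in alphabetical/numeric order); mark gray on enter, black on exit:
0 gray
  3 gray
    9 gray
      9→0: 0 is gray → back edge
First back edge: 9 → 0.

9->0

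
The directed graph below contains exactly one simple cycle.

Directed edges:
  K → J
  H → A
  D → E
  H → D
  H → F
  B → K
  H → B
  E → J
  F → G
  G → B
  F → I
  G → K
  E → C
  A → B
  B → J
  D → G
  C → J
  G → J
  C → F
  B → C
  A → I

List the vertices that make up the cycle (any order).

DFS with gray/black marking from F:
F gray
  I gray
  I black
  G gray
    B gray
      K gray
        J gray
        J black
      K black
      C gray
        C→J: J black — skip
        C→F: F is gray → back edge
Back edge closes the cycle F → G → B → C → F; its vertices are {B, C, F, G}.

B, C, F, G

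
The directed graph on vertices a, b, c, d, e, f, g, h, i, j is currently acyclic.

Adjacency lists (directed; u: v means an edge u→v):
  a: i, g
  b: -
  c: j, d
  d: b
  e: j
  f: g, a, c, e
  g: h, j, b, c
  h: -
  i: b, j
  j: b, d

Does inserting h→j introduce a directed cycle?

No

Adding h→j creates a cycle iff j can already reach h.
Explore from j: no path reaches h. The graph stays acyclic.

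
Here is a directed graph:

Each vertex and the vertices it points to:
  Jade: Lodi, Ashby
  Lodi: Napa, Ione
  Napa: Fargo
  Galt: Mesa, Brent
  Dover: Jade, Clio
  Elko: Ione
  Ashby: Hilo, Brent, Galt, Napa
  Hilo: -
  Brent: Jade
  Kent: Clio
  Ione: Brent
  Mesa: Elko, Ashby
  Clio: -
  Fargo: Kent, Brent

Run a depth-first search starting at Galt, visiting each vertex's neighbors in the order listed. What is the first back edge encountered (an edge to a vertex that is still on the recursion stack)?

Fargo->Brent

DFS from Galt (visiting each vertex's neighbors in the order listed); mark gray on enter, black on exit:
Galt gray
  Mesa gray
    Elko gray
      Ione gray
        Brent gray
          Jade gray
            Lodi gray
              Napa gray
                Fargo gray
                  Kent gray
                    Clio gray
                    Clio black
                  Kent black
                  Fargo→Brent: Brent is gray → back edge
First back edge: Fargo → Brent.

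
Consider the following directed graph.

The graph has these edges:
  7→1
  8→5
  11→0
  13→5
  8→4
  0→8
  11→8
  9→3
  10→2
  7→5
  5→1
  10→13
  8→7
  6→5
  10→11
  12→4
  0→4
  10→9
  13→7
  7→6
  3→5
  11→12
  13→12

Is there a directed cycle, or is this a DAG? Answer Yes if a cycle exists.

No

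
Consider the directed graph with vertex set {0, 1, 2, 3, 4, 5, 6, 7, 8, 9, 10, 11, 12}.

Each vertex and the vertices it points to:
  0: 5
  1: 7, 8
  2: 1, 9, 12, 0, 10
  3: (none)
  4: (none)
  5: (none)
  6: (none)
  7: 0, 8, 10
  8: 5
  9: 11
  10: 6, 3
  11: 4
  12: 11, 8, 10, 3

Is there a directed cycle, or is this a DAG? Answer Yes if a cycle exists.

No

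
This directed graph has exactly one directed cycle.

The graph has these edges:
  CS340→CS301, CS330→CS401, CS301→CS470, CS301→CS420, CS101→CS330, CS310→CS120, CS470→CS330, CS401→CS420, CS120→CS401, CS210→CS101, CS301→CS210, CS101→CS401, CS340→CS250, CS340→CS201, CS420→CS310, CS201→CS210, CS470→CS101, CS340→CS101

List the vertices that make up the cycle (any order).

CS120, CS310, CS401, CS420

DFS with gray/black marking from CS420:
CS420 gray
  CS310 gray
    CS120 gray
      CS401 gray
        CS401→CS420: CS420 is gray → back edge
Back edge closes the cycle CS420 → CS310 → CS120 → CS401 → CS420; its vertices are {CS120, CS310, CS401, CS420}.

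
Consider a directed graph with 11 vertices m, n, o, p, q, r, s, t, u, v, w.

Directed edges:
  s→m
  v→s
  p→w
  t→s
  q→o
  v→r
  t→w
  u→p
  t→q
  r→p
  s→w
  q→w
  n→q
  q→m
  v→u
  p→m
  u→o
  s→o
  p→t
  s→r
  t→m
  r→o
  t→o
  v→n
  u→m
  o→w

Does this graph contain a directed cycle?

DFS with white/gray/black marking, starting from u:
u gray
  p gray
    w gray
    w black
    t gray
      s gray
        o gray
          o→w: w black — skip
        o black
        r gray
          r→p: p is gray → back edge
Back edge found, so a cycle exists: p → t → s → r → p.

Yes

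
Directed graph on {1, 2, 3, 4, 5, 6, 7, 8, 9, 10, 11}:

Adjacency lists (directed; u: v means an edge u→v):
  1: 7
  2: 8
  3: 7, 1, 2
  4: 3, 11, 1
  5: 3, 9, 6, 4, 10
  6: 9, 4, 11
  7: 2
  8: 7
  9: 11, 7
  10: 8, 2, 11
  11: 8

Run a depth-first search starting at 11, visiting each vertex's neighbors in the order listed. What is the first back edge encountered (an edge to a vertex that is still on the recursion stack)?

DFS from 11 (visiting each vertex's neighbors in the order listed); mark gray on enter, black on exit:
11 gray
  8 gray
    7 gray
      2 gray
        2→8: 8 is gray → back edge
First back edge: 2 → 8.

2->8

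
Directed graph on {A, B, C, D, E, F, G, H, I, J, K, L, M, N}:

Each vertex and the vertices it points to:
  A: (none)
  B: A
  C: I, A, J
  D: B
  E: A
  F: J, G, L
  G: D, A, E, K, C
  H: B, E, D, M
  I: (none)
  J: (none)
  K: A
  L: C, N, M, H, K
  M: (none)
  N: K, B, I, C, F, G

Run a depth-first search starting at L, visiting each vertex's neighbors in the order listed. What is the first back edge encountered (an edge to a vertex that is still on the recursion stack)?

DFS from L (visiting each vertex's neighbors in the order listed); mark gray on enter, black on exit:
L gray
  C gray
    I gray
    I black
    A gray
    A black
    J gray
    J black
  C black
  N gray
    K gray
      K→A: A black — skip
    K black
    B gray
      B→A: A black — skip
    B black
    N→I: I black — skip
    N→C: C black — skip
    F gray
      F→J: J black — skip
      G gray
        D gray
          D→B: B black — skip
        D black
        G→A: A black — skip
        E gray
          E→A: A black — skip
        E black
        G→K: K black — skip
        G→C: C black — skip
      G black
      F→L: L is gray → back edge
First back edge: F → L.

F→L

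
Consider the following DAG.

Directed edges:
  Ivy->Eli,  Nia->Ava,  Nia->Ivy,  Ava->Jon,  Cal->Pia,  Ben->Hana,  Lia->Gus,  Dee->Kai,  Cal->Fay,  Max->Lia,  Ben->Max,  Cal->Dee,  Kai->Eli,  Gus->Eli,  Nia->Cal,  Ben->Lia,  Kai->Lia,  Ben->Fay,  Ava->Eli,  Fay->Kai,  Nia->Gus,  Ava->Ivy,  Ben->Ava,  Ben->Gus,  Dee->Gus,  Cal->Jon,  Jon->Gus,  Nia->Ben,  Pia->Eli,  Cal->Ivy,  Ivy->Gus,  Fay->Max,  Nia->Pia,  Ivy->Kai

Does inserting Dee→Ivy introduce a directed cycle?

No

Adding Dee→Ivy creates a cycle iff Ivy can already reach Dee.
Explore from Ivy: no path reaches Dee. The graph stays acyclic.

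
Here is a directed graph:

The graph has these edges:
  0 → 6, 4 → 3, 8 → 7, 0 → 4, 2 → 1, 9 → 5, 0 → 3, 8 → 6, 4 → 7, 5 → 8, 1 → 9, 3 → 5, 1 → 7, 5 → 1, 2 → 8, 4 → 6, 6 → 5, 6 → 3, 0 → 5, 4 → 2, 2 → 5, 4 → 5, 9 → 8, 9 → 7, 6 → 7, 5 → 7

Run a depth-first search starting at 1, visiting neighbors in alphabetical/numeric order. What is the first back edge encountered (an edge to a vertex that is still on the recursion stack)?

5->1

DFS from 1 (visiting neighbors in alphabetical/numeric order); mark gray on enter, black on exit:
1 gray
  7 gray
  7 black
  9 gray
    5 gray
      5→1: 1 is gray → back edge
First back edge: 5 → 1.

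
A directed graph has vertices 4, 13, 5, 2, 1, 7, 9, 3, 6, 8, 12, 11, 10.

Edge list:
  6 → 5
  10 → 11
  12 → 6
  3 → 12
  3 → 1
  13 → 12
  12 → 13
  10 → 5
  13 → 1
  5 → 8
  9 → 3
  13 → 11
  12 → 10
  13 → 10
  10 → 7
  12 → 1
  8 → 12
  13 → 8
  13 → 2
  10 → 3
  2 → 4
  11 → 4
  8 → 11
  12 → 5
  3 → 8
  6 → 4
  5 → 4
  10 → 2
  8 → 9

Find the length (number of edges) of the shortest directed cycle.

2

For each vertex v, BFS finds the shortest path from v back to v.
The shortest such closed walk is 12 → 13 → 12, length 2.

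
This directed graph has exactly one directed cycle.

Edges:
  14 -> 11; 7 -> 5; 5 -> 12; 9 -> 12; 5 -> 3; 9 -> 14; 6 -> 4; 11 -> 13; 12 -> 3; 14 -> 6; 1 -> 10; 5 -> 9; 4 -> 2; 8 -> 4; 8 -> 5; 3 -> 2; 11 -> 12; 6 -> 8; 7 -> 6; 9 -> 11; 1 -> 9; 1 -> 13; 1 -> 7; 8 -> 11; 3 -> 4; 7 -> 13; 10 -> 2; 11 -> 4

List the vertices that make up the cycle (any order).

5, 6, 8, 9, 14

DFS with gray/black marking from 9:
9 gray
  11 gray
    4 gray
      2 gray
      2 black
    4 black
    12 gray
      3 gray
        3→2: 2 black — skip
        3→4: 4 black — skip
      3 black
    12 black
    13 gray
    13 black
  11 black
  9→12: 12 black — skip
  14 gray
    6 gray
      8 gray
        5 gray
          5→12: 12 black — skip
          5→9: 9 is gray → back edge
Back edge closes the cycle 9 → 14 → 6 → 8 → 5 → 9; its vertices are {5, 6, 8, 9, 14}.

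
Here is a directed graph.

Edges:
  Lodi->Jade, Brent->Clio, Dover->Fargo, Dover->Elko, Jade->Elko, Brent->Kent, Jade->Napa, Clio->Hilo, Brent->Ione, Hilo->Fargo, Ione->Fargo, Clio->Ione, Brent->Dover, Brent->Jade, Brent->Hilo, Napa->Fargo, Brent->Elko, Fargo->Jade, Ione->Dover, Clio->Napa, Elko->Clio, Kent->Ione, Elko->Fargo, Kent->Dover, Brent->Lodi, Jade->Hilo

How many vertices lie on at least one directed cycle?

8

A vertex is on a directed cycle iff it belongs to a strongly connected component of size ≥ 2 (or has a self-loop).
The vertices on cycles are {Clio, Elko, Hilo, Ione, Jade, Napa, Dover, Fargo} — 8 in total.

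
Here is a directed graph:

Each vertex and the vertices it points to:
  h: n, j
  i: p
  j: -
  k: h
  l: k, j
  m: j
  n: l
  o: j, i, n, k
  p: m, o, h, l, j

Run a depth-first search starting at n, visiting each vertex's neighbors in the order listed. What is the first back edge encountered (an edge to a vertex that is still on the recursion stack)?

DFS from n (visiting each vertex's neighbors in the order listed); mark gray on enter, black on exit:
n gray
  l gray
    k gray
      h gray
        h→n: n is gray → back edge
First back edge: h → n.

h→n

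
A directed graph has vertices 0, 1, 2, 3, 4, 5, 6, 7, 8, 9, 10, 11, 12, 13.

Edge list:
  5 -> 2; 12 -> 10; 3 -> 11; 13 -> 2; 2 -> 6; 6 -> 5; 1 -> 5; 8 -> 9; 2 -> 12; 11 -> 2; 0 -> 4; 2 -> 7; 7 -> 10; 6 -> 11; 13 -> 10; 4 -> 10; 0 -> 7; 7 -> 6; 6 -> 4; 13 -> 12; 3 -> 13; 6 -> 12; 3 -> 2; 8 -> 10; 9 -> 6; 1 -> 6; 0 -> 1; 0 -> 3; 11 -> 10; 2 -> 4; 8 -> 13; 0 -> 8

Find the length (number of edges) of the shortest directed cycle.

3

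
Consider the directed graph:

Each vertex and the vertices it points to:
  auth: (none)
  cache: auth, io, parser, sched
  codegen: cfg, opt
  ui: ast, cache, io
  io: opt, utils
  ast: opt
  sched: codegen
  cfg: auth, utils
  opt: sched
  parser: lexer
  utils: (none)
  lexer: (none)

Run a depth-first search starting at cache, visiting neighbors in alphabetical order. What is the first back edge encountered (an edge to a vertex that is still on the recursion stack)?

codegen->opt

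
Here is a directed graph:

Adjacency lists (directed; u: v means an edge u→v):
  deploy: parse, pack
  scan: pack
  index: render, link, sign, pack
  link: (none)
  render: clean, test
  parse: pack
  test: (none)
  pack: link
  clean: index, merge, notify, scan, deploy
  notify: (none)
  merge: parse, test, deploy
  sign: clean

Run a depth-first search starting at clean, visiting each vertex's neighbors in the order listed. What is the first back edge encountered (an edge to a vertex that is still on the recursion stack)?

render->clean

DFS from clean (visiting each vertex's neighbors in the order listed); mark gray on enter, black on exit:
clean gray
  index gray
    render gray
      render→clean: clean is gray → back edge
First back edge: render → clean.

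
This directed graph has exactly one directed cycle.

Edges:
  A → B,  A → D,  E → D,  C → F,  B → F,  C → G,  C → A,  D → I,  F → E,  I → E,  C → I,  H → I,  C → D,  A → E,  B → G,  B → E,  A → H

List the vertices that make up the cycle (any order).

D, E, I

DFS with gray/black marking from D:
D gray
  I gray
    E gray
      E→D: D is gray → back edge
Back edge closes the cycle D → I → E → D; its vertices are {D, E, I}.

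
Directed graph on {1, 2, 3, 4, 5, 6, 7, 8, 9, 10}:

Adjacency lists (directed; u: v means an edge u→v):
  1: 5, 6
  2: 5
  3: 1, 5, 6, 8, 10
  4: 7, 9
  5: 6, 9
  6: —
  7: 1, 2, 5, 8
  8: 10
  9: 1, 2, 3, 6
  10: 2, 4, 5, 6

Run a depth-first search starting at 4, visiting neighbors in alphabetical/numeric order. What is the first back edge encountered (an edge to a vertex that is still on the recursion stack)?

9->1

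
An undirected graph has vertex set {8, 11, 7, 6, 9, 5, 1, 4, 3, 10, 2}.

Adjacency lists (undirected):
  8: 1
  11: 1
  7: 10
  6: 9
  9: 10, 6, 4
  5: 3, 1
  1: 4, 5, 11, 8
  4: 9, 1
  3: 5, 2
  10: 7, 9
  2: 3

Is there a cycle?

DFS, tracking each vertex's parent; an edge to a visited non-parent vertex closes a cycle.
Start from 1:
visit 1 (parent –)
  visit 4 (parent 1)
    visit 9 (parent 4)
      visit 10 (parent 9)
        visit 7 (parent 10)
          7–10: parent, skip
        10–9: parent, skip
      visit 6 (parent 9)
        6–9: parent, skip
      9–4: parent, skip
    4–1: parent, skip
  visit 5 (parent 1)
    visit 3 (parent 5)
      3–5: parent, skip
      visit 2 (parent 3)
        2–3: parent, skip
    5–1: parent, skip
  visit 11 (parent 1)
    11–1: parent, skip
  visit 8 (parent 1)
    8–1: parent, skip
No non-parent visited neighbor found — the graph is a forest.

No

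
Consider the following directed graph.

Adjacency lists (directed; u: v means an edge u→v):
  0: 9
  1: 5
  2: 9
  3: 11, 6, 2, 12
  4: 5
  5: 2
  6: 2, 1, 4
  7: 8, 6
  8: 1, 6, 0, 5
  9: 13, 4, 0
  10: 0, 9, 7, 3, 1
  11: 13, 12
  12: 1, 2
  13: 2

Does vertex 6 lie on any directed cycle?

No

6 lies on a cycle iff there is a path from 6 back to itself.
Exploring from 6, it never reaches itself; equivalently, its strongly connected component is a singleton.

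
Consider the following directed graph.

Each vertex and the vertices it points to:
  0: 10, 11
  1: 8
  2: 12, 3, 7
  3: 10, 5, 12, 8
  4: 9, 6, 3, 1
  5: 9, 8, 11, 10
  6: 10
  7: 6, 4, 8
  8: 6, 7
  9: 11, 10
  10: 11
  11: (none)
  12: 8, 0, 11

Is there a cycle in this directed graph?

Yes

DFS with white/gray/black marking, starting from 2:
2 gray
  12 gray
    8 gray
      6 gray
        10 gray
          11 gray
          11 black
        10 black
      6 black
      7 gray
        7→6: 6 black — skip
        4 gray
          9 gray
            9→11: 11 black — skip
            9→10: 10 black — skip
          9 black
          4→6: 6 black — skip
          3 gray
            3→10: 10 black — skip
            5 gray
              5→9: 9 black — skip
              5→8: 8 is gray → back edge
Back edge found, so a cycle exists: 8 → 7 → 4 → 3 → 5 → 8.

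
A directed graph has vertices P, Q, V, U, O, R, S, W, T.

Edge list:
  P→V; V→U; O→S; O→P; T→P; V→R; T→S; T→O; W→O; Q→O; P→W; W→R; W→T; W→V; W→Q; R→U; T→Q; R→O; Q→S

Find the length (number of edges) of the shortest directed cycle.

For each vertex v, BFS finds the shortest path from v back to v.
The shortest such closed walk is W → T → P → W, length 3.

3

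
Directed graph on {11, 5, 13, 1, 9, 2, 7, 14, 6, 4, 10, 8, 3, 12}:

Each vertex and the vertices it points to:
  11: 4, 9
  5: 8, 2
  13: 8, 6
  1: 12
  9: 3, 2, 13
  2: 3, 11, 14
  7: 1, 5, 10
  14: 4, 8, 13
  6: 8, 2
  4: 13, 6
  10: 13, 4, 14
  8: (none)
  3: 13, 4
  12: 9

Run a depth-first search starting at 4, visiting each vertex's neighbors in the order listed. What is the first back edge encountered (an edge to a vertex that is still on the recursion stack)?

3->13

DFS from 4 (visiting each vertex's neighbors in the order listed); mark gray on enter, black on exit:
4 gray
  13 gray
    8 gray
    8 black
    6 gray
      6→8: 8 black — skip
      2 gray
        3 gray
          3→13: 13 is gray → back edge
First back edge: 3 → 13.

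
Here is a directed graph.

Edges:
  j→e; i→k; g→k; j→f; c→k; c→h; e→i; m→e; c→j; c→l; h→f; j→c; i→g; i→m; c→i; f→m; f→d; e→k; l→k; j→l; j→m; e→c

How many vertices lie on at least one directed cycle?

7

A vertex is on a directed cycle iff it belongs to a strongly connected component of size ≥ 2 (or has a self-loop).
The vertices on cycles are {c, e, f, h, i, j, m} — 7 in total.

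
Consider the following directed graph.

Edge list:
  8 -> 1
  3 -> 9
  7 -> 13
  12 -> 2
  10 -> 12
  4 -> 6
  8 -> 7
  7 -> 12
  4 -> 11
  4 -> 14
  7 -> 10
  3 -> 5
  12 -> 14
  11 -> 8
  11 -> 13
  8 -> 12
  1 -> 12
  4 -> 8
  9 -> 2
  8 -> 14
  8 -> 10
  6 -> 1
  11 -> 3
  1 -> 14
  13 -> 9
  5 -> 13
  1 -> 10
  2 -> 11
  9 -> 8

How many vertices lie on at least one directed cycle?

A vertex is on a directed cycle iff it belongs to a strongly connected component of size ≥ 2 (or has a self-loop).
The vertices on cycles are {1, 2, 3, 5, 7, 8, 9, 10, 11, 12, 13} — 11 in total.

11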